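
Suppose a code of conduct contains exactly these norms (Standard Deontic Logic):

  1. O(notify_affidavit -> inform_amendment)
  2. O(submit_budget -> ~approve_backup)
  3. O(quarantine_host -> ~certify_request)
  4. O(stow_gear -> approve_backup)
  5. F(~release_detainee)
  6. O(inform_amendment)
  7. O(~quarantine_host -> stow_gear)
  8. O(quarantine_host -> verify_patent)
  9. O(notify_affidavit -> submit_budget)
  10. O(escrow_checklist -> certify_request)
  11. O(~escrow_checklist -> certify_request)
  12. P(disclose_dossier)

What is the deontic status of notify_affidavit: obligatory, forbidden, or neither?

Forbidden

Premises 10 and 11 cover both cases: O(escrow_checklist -> certify_request) and O(~escrow_checklist -> certify_request). Since escrow_checklist ∨ ~escrow_checklist is a tautology, O(certify_request) follows.
Premise 3, O(quarantine_host -> ~certify_request), contraposes to O(certify_request -> ~quarantine_host); with O(certify_request) we get O(~quarantine_host).
Applying K to premise 7 (O(~quarantine_host -> stow_gear)) and O(~quarantine_host) yields O(stow_gear).
Applying K to premise 4 (O(stow_gear -> approve_backup)) and O(stow_gear) yields O(approve_backup).
Premise 2 is O(submit_budget -> ~approve_backup); contrapositively O(approve_backup -> ~submit_budget). Since O(approve_backup) holds, K gives O(~submit_budget).
Premise 9, O(notify_affidavit -> submit_budget), contraposes to O(~submit_budget -> ~notify_affidavit); with O(~submit_budget) we get O(~notify_affidavit).
Premises 1, 5, 6, 8, 12 do not contribute to this derivation.
Thus O(~notify_affidavit), which is F(notify_affidavit): notify_affidavit is forbidden.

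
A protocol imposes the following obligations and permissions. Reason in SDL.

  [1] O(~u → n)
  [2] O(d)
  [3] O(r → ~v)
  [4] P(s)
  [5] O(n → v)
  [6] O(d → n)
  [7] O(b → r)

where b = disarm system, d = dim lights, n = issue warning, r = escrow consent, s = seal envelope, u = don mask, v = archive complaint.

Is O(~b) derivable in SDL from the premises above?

Yes

Premise 2 states O(d) outright.
From O(d) and premise 6, O(d → n), we obtain O(n).
Premise 5 is O(n → v); since O(n), deontic closure gives O(v).
The contrapositive of premise 3 (O(r → ~v)) is O(v → ~r), and O(v) is already established, so O(~r).
The contrapositive of premise 7 (O(b → r)) is O(~r → ~b), and O(~r) is already established, so O(~b).
Premises 1, 4 do not contribute to this derivation.
So O(~b) follows.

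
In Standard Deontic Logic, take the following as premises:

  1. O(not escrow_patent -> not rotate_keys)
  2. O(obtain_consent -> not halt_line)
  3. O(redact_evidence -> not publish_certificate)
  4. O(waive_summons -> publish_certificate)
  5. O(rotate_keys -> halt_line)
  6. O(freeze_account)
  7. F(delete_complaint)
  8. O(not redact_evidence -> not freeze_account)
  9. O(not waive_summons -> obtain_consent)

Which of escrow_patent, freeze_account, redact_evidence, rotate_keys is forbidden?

Premise 6 gives O(freeze_account).
Premise 8, O(not redact_evidence -> not freeze_account), contraposes to O(freeze_account -> redact_evidence); with O(freeze_account) we get O(redact_evidence).
Applying K to premise 3 (O(redact_evidence -> not publish_certificate)) and O(redact_evidence) yields O(not publish_certificate).
Premise 4, O(waive_summons -> publish_certificate), contraposes to O(not publish_certificate -> not waive_summons); with O(not publish_certificate) we get O(not waive_summons).
Premise 9 is O(not waive_summons -> obtain_consent); since O(not waive_summons), deontic closure gives O(obtain_consent).
Premise 2 is O(obtain_consent -> not halt_line); since O(obtain_consent), deontic closure gives O(not halt_line).
Premise 5, O(rotate_keys -> halt_line), contraposes to O(not halt_line -> not rotate_keys); with O(not halt_line) we get O(not rotate_keys).
So O(not rotate_keys) holds, i.e. rotate_keys is forbidden. None of the other listed options is forbidden under the premises.

rotate_keys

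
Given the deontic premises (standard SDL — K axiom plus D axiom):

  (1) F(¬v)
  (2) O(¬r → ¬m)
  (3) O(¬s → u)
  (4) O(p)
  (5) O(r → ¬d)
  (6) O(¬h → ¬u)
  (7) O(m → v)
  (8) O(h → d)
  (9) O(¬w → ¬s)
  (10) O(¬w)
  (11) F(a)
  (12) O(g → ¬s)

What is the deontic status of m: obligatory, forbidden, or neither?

Forbidden

From premise 10 we have O(¬w).
Premise 9 is O(¬w → ¬s); since O(¬w), deontic closure gives O(¬s).
From O(¬s) and premise 3, O(¬s → u), we obtain O(u).
Premise 6 is O(¬h → ¬u); contrapositively O(u → h). Since O(u) holds, K gives O(h).
With premise 8, O(h → d), the K-axiom yields O(d).
Premise 5, O(r → ¬d), contraposes to O(d → ¬r); with O(d) we get O(¬r).
Premise 2 is O(¬r → ¬m); since O(¬r), deontic closure gives O(¬m).
Premises 1, 4, 7, 11, 12 do not contribute to this derivation.
Thus O(¬m), which is F(m): m is forbidden.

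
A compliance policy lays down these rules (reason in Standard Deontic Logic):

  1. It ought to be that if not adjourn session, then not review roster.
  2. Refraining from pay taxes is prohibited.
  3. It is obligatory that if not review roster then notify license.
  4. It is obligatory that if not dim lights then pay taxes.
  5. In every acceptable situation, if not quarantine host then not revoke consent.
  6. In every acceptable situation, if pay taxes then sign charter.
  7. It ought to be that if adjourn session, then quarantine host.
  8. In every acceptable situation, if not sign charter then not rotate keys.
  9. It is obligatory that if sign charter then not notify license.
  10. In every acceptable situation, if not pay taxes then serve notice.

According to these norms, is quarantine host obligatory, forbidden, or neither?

Premise 2 is F(¬pay_taxes), i.e. O(pay_taxes).
With premise 6, O(pay_taxes → sign_charter), the K-axiom yields O(sign_charter).
With premise 9, O(sign_charter → ¬notify_license), the K-axiom yields O(¬notify_license).
The contrapositive of premise 3 (O(¬review_roster → notify_license)) is O(¬notify_license → review_roster), and O(¬notify_license) is already established, so O(review_roster).
Premise 1, O(¬adjourn_session → ¬review_roster), contraposes to O(review_roster → adjourn_session); with O(review_roster) we get O(adjourn_session).
From O(adjourn_session) and premise 7, O(adjourn_session → quarantine_host), we obtain O(quarantine_host).
Premises 4, 5, 8, 10 do not contribute to this derivation.
Hence quarantine_host is obligatory.

Obligatory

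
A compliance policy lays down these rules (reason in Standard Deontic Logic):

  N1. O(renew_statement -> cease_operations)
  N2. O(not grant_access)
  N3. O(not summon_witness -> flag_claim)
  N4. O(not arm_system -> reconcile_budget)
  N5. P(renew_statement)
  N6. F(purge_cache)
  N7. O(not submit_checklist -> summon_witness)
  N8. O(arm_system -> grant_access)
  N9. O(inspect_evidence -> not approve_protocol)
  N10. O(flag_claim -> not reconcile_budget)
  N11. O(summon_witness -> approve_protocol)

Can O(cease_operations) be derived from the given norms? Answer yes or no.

No

Premise 1 is O(renew_statement -> cease_operations), but O(renew_statement) is not derivable from the premises (the permission P(renew_statement) asserts only not O(not renew_statement), not O(renew_statement)), so it does not yield O(cease_operations).
No other premise forces O(cease_operations). An ideal world satisfying every premise can still have cease_operations false, so O(cease_operations) is not derivable.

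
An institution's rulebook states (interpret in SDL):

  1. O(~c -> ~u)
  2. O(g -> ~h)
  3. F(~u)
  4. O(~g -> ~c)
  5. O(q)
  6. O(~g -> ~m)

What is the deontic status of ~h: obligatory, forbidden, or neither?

Obligatory

F(~u) at premise 3 means O(u).
The contrapositive of premise 1 (O(~c -> ~u)) is O(u -> c), and O(u) is already established, so O(c).
The contrapositive of premise 4 (O(~g -> ~c)) is O(c -> g), and O(c) is already established, so O(g).
With premise 2, O(g -> ~h), the K-axiom yields O(~h).
Premises 5, 6 do not contribute to this derivation.
Hence ~h is obligatory.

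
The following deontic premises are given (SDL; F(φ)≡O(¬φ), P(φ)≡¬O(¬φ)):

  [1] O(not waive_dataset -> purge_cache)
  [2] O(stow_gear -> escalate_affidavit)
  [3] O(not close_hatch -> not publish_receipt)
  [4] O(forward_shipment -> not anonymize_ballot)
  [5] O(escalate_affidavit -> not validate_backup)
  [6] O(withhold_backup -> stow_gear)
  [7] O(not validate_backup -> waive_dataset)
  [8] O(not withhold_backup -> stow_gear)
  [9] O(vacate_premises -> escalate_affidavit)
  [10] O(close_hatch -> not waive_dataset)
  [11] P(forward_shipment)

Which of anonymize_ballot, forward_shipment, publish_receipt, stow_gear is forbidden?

publish_receipt

By case analysis on withhold_backup: premise 6 gives O(withhold_backup -> stow_gear) and premise 8 gives O(not withhold_backup -> stow_gear), so O(stow_gear) either way.
With premise 2, O(stow_gear -> escalate_affidavit), the K-axiom yields O(escalate_affidavit).
With premise 5, O(escalate_affidavit -> not validate_backup), the K-axiom yields O(not validate_backup).
With premise 7, O(not validate_backup -> waive_dataset), the K-axiom yields O(waive_dataset).
Premise 10 is O(close_hatch -> not waive_dataset); contrapositively O(waive_dataset -> not close_hatch). Since O(waive_dataset) holds, K gives O(not close_hatch).
Applying K to premise 3 (O(not close_hatch -> not publish_receipt)) and O(not close_hatch) yields O(not publish_receipt).
So O(not publish_receipt) holds, i.e. publish_receipt is forbidden. None of the other listed options is forbidden under the premises.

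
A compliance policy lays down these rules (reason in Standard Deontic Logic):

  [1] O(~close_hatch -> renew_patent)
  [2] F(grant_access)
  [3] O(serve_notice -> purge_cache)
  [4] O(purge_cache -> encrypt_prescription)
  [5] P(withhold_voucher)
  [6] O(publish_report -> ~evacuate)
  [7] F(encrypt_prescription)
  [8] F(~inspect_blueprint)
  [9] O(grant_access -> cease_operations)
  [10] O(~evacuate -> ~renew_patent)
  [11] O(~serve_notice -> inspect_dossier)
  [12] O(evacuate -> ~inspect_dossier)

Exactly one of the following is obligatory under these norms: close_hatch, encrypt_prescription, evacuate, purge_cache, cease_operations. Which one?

close_hatch

F(encrypt_prescription) at premise 7 means O(~encrypt_prescription).
The contrapositive of premise 4 (O(purge_cache -> encrypt_prescription)) is O(~encrypt_prescription -> ~purge_cache), and O(~encrypt_prescription) is already established, so O(~purge_cache).
Premise 3 is O(serve_notice -> purge_cache); contrapositively O(~purge_cache -> ~serve_notice). Since O(~purge_cache) holds, K gives O(~serve_notice).
Premise 11 is O(~serve_notice -> inspect_dossier); since O(~serve_notice), deontic closure gives O(inspect_dossier).
Premise 12 is O(evacuate -> ~inspect_dossier); contrapositively O(inspect_dossier -> ~evacuate). Since O(inspect_dossier) holds, K gives O(~evacuate).
With premise 10, O(~evacuate -> ~renew_patent), the K-axiom yields O(~renew_patent).
Premise 1 is O(~close_hatch -> renew_patent); contrapositively O(~renew_patent -> close_hatch). Since O(~renew_patent) holds, K gives O(close_hatch).
So O(close_hatch) holds — close_hatch is obligatory. None of the other listed options is made obligatory by any chain of premises.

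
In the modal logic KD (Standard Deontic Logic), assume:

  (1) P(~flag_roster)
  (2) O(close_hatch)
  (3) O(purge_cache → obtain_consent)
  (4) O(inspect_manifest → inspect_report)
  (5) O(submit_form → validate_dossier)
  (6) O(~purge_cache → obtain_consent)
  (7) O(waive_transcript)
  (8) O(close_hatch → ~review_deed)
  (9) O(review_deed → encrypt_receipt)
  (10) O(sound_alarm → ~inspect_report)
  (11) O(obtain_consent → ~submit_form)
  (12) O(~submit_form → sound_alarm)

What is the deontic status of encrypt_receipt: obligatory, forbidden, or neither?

Neither

Premise 9 is O(review_deed → encrypt_receipt), but O(review_deed) is not derivable from the premises, so it does not yield O(encrypt_receipt).
No premise or chain of K-axiom applications forces O(encrypt_receipt), and none forces O(~encrypt_receipt). So encrypt_receipt is neither obligatory nor forbidden under these norms.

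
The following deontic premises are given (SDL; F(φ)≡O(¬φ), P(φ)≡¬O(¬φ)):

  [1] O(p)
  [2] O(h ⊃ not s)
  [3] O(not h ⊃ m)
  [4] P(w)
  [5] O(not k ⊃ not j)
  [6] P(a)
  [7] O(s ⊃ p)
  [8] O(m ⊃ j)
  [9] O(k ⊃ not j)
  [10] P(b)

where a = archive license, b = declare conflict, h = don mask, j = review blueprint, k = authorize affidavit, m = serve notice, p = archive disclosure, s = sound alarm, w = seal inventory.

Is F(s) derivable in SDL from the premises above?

Premises 5 and 9 are O(not k ⊃ not j) and O(k ⊃ not j); every ideal world satisfies not k or k, so in either case not j holds — hence O(not j).
Premise 8, O(m ⊃ j), contraposes to O(not j ⊃ not m); with O(not j) we get O(not m).
The contrapositive of premise 3 (O(not h ⊃ m)) is O(not m ⊃ h), and O(not m) is already established, so O(h).
Premise 2 is O(h ⊃ not s); since O(h), deontic closure gives O(not s).
Premises 1, 4, 6, 7, 10 do not contribute to this derivation.
So O(not s) holds, i.e. F(s). The claim follows.

Yes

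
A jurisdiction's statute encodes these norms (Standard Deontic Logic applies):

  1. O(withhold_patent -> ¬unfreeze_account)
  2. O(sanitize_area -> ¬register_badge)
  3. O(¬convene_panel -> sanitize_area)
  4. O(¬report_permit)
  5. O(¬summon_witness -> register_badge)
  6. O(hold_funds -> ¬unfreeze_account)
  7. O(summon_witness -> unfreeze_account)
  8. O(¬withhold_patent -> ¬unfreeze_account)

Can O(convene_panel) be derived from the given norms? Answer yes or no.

Yes

Premises 8 and 1 are O(¬withhold_patent -> ¬unfreeze_account) and O(withhold_patent -> ¬unfreeze_account); every ideal world satisfies ¬withhold_patent or withhold_patent, so in either case ¬unfreeze_account holds — hence O(¬unfreeze_account).
Premise 7, O(summon_witness -> unfreeze_account), contraposes to O(¬unfreeze_account -> ¬summon_witness); with O(¬unfreeze_account) we get O(¬summon_witness).
Premise 5 is O(¬summon_witness -> register_badge); since O(¬summon_witness), deontic closure gives O(register_badge).
Premise 2 is O(sanitize_area -> ¬register_badge); contrapositively O(register_badge -> ¬sanitize_area). Since O(register_badge) holds, K gives O(¬sanitize_area).
Premise 3, O(¬convene_panel -> sanitize_area), contraposes to O(¬sanitize_area -> convene_panel); with O(¬sanitize_area) we get O(convene_panel).
Premises 4, 6 do not contribute to this derivation.
So O(convene_panel) follows.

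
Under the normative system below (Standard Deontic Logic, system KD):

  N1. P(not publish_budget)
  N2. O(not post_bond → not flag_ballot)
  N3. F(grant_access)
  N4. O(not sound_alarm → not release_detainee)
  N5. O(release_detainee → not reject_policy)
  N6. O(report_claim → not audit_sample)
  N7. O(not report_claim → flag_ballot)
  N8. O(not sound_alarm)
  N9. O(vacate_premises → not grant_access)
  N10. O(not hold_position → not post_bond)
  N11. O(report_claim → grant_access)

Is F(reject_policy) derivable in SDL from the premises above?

No

Premise 5 is O(release_detainee → not reject_policy), but O(release_detainee) is not derivable from the premises, so it does not yield O(not reject_policy).
No other premise forces O(not reject_policy). An ideal world satisfying every premise can still have reject_policy true, so F(reject_policy) is not derivable.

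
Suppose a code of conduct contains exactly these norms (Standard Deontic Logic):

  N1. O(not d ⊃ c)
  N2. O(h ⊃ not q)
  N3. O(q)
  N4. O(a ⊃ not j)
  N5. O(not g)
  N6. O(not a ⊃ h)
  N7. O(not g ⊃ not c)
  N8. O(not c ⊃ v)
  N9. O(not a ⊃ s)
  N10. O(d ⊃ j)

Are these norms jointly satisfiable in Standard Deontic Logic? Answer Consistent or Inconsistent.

Inconsistent

Premise 3 gives O(q).
Premise 2, O(h ⊃ not q), contraposes to O(q ⊃ not h); with O(q) we get O(not h).
Premise 6, O(not a ⊃ h), contraposes to O(not h ⊃ a); with O(not h) we get O(a).
Premise 4 is O(a ⊃ not j); since O(a), deontic closure gives O(not j).
The contrapositive of premise 10 (O(d ⊃ j)) is O(not j ⊃ not d), and O(not j) is already established, so O(not d).
Premise 1 is O(not d ⊃ c); since O(not d), deontic closure gives O(c).
The contrapositive of premise 7 (O(not g ⊃ not c)) is O(c ⊃ g), and O(c) is already established, so O(g).
But premise 5 directly asserts O(not g).
We now have both O(g) and O(not g) — g is simultaneously obligatory and forbidden, violating the D-axiom.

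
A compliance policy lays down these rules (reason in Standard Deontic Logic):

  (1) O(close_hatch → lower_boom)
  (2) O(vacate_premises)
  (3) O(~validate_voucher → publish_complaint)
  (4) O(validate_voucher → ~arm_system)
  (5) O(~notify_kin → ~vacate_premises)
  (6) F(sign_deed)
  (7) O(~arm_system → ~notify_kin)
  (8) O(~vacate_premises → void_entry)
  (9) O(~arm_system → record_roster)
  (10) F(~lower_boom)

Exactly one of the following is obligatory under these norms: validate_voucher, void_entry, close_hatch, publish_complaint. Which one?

publish_complaint

Premise 2 gives O(vacate_premises).
Premise 5 is O(~notify_kin → ~vacate_premises); contrapositively O(vacate_premises → notify_kin). Since O(vacate_premises) holds, K gives O(notify_kin).
The contrapositive of premise 7 (O(~arm_system → ~notify_kin)) is O(notify_kin → arm_system), and O(notify_kin) is already established, so O(arm_system).
The contrapositive of premise 4 (O(validate_voucher → ~arm_system)) is O(arm_system → ~validate_voucher), and O(arm_system) is already established, so O(~validate_voucher).
Applying K to premise 3 (O(~validate_voucher → publish_complaint)) and O(~validate_voucher) yields O(publish_complaint).
So O(publish_complaint) holds — publish_complaint is obligatory. None of the other listed options is made obligatory by any chain of premises.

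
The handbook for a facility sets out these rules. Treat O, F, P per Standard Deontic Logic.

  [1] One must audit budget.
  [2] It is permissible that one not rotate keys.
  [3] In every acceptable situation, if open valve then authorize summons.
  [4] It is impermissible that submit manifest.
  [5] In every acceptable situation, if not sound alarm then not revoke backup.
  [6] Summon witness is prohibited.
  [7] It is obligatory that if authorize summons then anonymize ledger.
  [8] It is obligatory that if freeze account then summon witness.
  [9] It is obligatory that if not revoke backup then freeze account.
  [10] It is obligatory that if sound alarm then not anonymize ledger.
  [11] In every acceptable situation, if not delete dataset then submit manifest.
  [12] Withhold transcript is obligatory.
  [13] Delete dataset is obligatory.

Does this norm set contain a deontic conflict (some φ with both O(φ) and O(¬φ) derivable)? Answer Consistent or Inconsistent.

Premise 11 is O(¬delete_dataset → submit_manifest), but O(¬delete_dataset) is not derivable from the premises, so it does not yield O(submit_manifest).
So O(submit_manifest) is not derivable, and the apparent clash with O(¬submit_manifest) does not arise.
A world satisfying every obligation exists (e.g. anonymize_ledger=false, audit_budget=true, authorize_summons=false, delete_dataset=true, freeze_account=false, open_valve=false, revoke_backup=true, rotate_keys=false, sound_alarm=true, submit_manifest=false, summon_witness=false, withhold_transcript=true); no atom is both obligatory and forbidden, so the set is consistent.

Consistent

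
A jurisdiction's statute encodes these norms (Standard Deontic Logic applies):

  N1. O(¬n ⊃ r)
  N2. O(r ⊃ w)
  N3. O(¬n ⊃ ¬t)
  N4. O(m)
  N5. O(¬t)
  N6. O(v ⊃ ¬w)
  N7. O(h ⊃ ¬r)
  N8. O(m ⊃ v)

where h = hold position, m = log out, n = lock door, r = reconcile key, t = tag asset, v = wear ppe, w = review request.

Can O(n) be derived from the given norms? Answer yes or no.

Premise 4 gives O(m).
Applying K to premise 8 (O(m ⊃ v)) and O(m) yields O(v).
From O(v) and premise 6, O(v ⊃ ¬w), we obtain O(¬w).
Premise 2, O(r ⊃ w), contraposes to O(¬w ⊃ ¬r); with O(¬w) we get O(¬r).
Premise 1 is O(¬n ⊃ r); contrapositively O(¬r ⊃ n). Since O(¬r) holds, K gives O(n).
Premises 3, 5, 7 do not contribute to this derivation.
So O(n) follows.

Yes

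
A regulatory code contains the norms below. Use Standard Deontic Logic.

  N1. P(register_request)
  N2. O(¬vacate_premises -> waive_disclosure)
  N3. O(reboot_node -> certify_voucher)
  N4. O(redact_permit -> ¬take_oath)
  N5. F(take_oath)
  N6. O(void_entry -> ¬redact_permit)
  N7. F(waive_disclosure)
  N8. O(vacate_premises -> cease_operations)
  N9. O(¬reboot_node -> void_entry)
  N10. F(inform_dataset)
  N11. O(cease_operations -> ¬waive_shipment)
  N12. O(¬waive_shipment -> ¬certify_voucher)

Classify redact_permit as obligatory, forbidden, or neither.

Premise 7 is F(waive_disclosure), i.e. O(¬waive_disclosure).
Premise 2 is O(¬vacate_premises -> waive_disclosure); contrapositively O(¬waive_disclosure -> vacate_premises). Since O(¬waive_disclosure) holds, K gives O(vacate_premises).
With premise 8, O(vacate_premises -> cease_operations), the K-axiom yields O(cease_operations).
From O(cease_operations) and premise 11, O(cease_operations -> ¬waive_shipment), we obtain O(¬waive_shipment).
Applying K to premise 12 (O(¬waive_shipment -> ¬certify_voucher)) and O(¬waive_shipment) yields O(¬certify_voucher).
The contrapositive of premise 3 (O(reboot_node -> certify_voucher)) is O(¬certify_voucher -> ¬reboot_node), and O(¬certify_voucher) is already established, so O(¬reboot_node).
From O(¬reboot_node) and premise 9, O(¬reboot_node -> void_entry), we obtain O(void_entry).
From O(void_entry) and premise 6, O(void_entry -> ¬redact_permit), we obtain O(¬redact_permit).
Premises 1, 4, 5, 10 do not contribute to this derivation.
Thus O(¬redact_permit), which is F(redact_permit): redact_permit is forbidden.

Forbidden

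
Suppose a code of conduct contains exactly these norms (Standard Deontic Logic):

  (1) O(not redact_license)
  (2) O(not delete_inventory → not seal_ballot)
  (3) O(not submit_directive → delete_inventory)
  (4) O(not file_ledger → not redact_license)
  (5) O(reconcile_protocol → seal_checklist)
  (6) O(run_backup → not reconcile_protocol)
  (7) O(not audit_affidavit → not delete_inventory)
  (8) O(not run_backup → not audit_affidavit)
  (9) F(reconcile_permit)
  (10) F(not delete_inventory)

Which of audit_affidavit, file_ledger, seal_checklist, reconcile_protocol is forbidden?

Premise 10 is F(not delete_inventory), i.e. O(delete_inventory).
Premise 7 is O(not audit_affidavit → not delete_inventory); contrapositively O(delete_inventory → audit_affidavit). Since O(delete_inventory) holds, K gives O(audit_affidavit).
Premise 8 is O(not run_backup → not audit_affidavit); contrapositively O(audit_affidavit → run_backup). Since O(audit_affidavit) holds, K gives O(run_backup).
Premise 6 is O(run_backup → not reconcile_protocol); since O(run_backup), deontic closure gives O(not reconcile_protocol).
So O(not reconcile_protocol) holds, i.e. reconcile_protocol is forbidden. None of the other listed options is forbidden under the premises.

reconcile_protocol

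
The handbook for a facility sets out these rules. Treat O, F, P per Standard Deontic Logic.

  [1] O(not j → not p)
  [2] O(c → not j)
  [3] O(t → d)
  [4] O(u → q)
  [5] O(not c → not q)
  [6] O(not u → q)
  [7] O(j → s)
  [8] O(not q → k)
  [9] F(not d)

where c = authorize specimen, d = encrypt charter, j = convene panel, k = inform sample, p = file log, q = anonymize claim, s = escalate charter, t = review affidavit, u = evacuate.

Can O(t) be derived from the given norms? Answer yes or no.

Premise 3 is O(t → d); even if O(d) held, inferring O(t) would be affirming the consequent — invalid.
No other premise forces O(t). An ideal world satisfying every premise can still have t false, so O(t) is not derivable.

No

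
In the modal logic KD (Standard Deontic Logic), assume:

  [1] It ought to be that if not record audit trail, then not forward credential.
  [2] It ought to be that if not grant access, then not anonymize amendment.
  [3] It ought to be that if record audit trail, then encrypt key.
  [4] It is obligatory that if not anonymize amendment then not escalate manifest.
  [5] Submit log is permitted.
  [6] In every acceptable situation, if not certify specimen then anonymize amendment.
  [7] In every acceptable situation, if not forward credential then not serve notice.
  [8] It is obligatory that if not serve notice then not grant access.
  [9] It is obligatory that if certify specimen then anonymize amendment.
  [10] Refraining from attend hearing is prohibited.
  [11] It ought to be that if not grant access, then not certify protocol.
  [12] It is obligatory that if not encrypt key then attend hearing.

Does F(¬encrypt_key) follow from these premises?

Yes

Premises 6 and 9 are O(¬certify_specimen → anonymize_amendment) and O(certify_specimen → anonymize_amendment); every ideal world satisfies ¬certify_specimen or certify_specimen, so in either case anonymize_amendment holds — hence O(anonymize_amendment).
Premise 2 is O(¬grant_access → ¬anonymize_amendment); contrapositively O(anonymize_amendment → grant_access). Since O(anonymize_amendment) holds, K gives O(grant_access).
Premise 8, O(¬serve_notice → ¬grant_access), contraposes to O(grant_access → serve_notice); with O(grant_access) we get O(serve_notice).
Premise 7, O(¬forward_credential → ¬serve_notice), contraposes to O(serve_notice → forward_credential); with O(serve_notice) we get O(forward_credential).
The contrapositive of premise 1 (O(¬record_audit_trail → ¬forward_credential)) is O(forward_credential → record_audit_trail), and O(forward_credential) is already established, so O(record_audit_trail).
From O(record_audit_trail) and premise 3, O(record_audit_trail → encrypt_key), we obtain O(encrypt_key).
Premises 4, 5, 10, 11, 12 do not contribute to this derivation.
So O(encrypt_key) holds, i.e. F(¬encrypt_key). The claim follows.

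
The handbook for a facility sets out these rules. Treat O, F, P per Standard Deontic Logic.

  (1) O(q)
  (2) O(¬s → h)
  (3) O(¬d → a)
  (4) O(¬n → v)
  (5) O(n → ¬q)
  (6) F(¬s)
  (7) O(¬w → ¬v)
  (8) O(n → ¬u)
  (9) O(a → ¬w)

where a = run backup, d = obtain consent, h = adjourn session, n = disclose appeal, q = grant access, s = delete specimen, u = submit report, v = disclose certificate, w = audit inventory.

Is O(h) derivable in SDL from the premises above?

No

Premise 2 is O(¬s → h), but O(¬s) is not derivable from the premises, so it does not yield O(h).
No other premise forces O(h). An ideal world satisfying every premise can still have h false, so O(h) is not derivable.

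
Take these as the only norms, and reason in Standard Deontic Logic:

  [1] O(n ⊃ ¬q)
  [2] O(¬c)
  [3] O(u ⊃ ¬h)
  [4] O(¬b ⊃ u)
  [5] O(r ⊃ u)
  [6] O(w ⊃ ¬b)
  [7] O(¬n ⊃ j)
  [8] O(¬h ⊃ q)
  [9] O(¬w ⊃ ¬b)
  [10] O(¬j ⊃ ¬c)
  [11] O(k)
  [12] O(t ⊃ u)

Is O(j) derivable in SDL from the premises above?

Yes

By case analysis on ¬w: premise 9 gives O(¬w ⊃ ¬b) and premise 6 gives O(w ⊃ ¬b), so O(¬b) either way.
With premise 4, O(¬b ⊃ u), the K-axiom yields O(u).
With premise 3, O(u ⊃ ¬h), the K-axiom yields O(¬h).
Premise 8 is O(¬h ⊃ q); since O(¬h), deontic closure gives O(q).
Premise 1, O(n ⊃ ¬q), contraposes to O(q ⊃ ¬n); with O(q) we get O(¬n).
With premise 7, O(¬n ⊃ j), the K-axiom yields O(j).
Premises 2, 5, 10, 11, 12 do not contribute to this derivation.
So O(j) follows.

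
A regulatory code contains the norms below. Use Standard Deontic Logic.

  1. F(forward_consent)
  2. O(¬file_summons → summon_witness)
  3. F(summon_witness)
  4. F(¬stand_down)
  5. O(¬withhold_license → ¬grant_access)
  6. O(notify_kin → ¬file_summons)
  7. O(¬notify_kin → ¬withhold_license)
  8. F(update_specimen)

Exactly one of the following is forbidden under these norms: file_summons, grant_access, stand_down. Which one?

grant_access

Premise 3 is F(summon_witness), i.e. O(¬summon_witness).
Premise 2, O(¬file_summons → summon_witness), contraposes to O(¬summon_witness → file_summons); with O(¬summon_witness) we get O(file_summons).
The contrapositive of premise 6 (O(notify_kin → ¬file_summons)) is O(file_summons → ¬notify_kin), and O(file_summons) is already established, so O(¬notify_kin).
Premise 7 is O(¬notify_kin → ¬withhold_license); since O(¬notify_kin), deontic closure gives O(¬withhold_license).
From O(¬withhold_license) and premise 5, O(¬withhold_license → ¬grant_access), we obtain O(¬grant_access).
So O(¬grant_access) holds, i.e. grant_access is forbidden. None of the other listed options is forbidden under the premises.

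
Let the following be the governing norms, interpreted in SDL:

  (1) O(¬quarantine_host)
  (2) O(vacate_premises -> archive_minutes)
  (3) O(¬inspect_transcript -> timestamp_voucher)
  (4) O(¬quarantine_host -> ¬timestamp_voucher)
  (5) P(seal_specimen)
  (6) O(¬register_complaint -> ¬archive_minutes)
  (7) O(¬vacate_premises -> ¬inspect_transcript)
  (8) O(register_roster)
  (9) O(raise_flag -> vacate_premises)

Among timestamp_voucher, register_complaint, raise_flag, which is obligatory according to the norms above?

register_complaint

Premise 1 states O(¬quarantine_host) outright.
With premise 4, O(¬quarantine_host -> ¬timestamp_voucher), the K-axiom yields O(¬timestamp_voucher).
The contrapositive of premise 3 (O(¬inspect_transcript -> timestamp_voucher)) is O(¬timestamp_voucher -> inspect_transcript), and O(¬timestamp_voucher) is already established, so O(inspect_transcript).
Premise 7 is O(¬vacate_premises -> ¬inspect_transcript); contrapositively O(inspect_transcript -> vacate_premises). Since O(inspect_transcript) holds, K gives O(vacate_premises).
From O(vacate_premises) and premise 2, O(vacate_premises -> archive_minutes), we obtain O(archive_minutes).
Premise 6 is O(¬register_complaint -> ¬archive_minutes); contrapositively O(archive_minutes -> register_complaint). Since O(archive_minutes) holds, K gives O(register_complaint).
So O(register_complaint) holds — register_complaint is obligatory. None of the other listed options is made obligatory by any chain of premises.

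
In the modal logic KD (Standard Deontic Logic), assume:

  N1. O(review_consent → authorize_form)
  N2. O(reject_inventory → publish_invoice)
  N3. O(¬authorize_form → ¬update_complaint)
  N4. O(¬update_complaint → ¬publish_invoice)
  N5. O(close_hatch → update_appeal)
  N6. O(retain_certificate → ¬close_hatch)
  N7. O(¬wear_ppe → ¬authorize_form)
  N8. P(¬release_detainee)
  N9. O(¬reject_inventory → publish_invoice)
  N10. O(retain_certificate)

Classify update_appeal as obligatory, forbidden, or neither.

Neither

Premise 5 is O(close_hatch → update_appeal), but O(close_hatch) is not derivable from the premises, so it does not yield O(update_appeal).
No premise or chain of K-axiom applications forces O(update_appeal), and none forces O(¬update_appeal). So update_appeal is neither obligatory nor forbidden under these norms.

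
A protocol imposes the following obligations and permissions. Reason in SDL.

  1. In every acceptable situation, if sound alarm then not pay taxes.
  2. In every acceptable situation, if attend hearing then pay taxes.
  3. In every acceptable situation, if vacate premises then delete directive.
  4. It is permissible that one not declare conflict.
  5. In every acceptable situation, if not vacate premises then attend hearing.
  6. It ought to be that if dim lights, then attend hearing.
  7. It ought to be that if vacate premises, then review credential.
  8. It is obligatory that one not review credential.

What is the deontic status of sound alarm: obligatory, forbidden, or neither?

Premise 8 gives O(¬review_credential).
The contrapositive of premise 7 (O(vacate_premises → review_credential)) is O(¬review_credential → ¬vacate_premises), and O(¬review_credential) is already established, so O(¬vacate_premises).
Applying K to premise 5 (O(¬vacate_premises → attend_hearing)) and O(¬vacate_premises) yields O(attend_hearing).
From O(attend_hearing) and premise 2, O(attend_hearing → pay_taxes), we obtain O(pay_taxes).
Premise 1 is O(sound_alarm → ¬pay_taxes); contrapositively O(pay_taxes → ¬sound_alarm). Since O(pay_taxes) holds, K gives O(¬sound_alarm).
Premises 3, 4, 6 do not contribute to this derivation.
Thus O(¬sound_alarm), which is F(sound_alarm): sound_alarm is forbidden.

Forbidden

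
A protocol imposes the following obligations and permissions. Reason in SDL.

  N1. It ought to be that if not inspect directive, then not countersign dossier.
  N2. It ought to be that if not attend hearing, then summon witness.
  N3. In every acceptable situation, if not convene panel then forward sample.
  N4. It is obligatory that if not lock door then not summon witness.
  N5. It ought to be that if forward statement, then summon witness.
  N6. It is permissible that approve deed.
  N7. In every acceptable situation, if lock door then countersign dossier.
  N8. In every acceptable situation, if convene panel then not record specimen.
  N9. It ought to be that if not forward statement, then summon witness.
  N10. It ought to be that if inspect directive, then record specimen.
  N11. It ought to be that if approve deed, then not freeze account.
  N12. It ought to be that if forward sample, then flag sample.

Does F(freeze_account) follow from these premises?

Premise 11 is O(approve_deed → ¬freeze_account), but O(approve_deed) is not derivable from the premises (the permission P(approve_deed) asserts only ¬O(¬approve_deed), not O(approve_deed)), so it does not yield O(¬freeze_account).
No other premise forces O(¬freeze_account). An ideal world satisfying every premise can still have freeze_account true, so F(freeze_account) is not derivable.

No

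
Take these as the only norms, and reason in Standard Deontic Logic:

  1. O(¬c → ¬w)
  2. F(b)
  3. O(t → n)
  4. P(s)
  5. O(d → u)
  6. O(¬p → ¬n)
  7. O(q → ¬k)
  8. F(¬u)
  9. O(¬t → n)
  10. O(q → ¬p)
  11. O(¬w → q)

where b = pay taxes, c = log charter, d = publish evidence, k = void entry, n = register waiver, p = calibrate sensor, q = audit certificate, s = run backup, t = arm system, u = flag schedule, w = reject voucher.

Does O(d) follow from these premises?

Premise 5 is O(d → u); even if O(u) held, inferring O(d) would be affirming the consequent — invalid.
No other premise forces O(d). An ideal world satisfying every premise can still have d false, so O(d) is not derivable.

No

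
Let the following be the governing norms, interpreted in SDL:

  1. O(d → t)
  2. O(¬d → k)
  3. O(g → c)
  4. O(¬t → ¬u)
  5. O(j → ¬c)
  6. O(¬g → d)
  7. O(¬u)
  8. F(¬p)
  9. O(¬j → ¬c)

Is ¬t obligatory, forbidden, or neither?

Premises 9 and 5 are O(¬j → ¬c) and O(j → ¬c); every ideal world satisfies ¬j or j, so in either case ¬c holds — hence O(¬c).
Premise 3 is O(g → c); contrapositively O(¬c → ¬g). Since O(¬c) holds, K gives O(¬g).
Premise 6 is O(¬g → d); since O(¬g), deontic closure gives O(d).
With premise 1, O(d → t), the K-axiom yields O(t).
Premises 2, 4, 7, 8 do not contribute to this derivation.
Thus O(t), which is F(¬t): ¬t is forbidden.

Forbidden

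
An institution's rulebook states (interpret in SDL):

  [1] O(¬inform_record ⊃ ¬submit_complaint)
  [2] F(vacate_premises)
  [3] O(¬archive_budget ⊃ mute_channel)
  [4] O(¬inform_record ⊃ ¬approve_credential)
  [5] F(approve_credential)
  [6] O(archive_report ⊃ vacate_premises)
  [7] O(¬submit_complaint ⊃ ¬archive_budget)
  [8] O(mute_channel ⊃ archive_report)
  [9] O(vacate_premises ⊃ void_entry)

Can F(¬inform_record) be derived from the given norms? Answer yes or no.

Yes

F(vacate_premises) at premise 2 means O(¬vacate_premises).
The contrapositive of premise 6 (O(archive_report ⊃ vacate_premises)) is O(¬vacate_premises ⊃ ¬archive_report), and O(¬vacate_premises) is already established, so O(¬archive_report).
Premise 8, O(mute_channel ⊃ archive_report), contraposes to O(¬archive_report ⊃ ¬mute_channel); with O(¬archive_report) we get O(¬mute_channel).
Premise 3 is O(¬archive_budget ⊃ mute_channel); contrapositively O(¬mute_channel ⊃ archive_budget). Since O(¬mute_channel) holds, K gives O(archive_budget).
The contrapositive of premise 7 (O(¬submit_complaint ⊃ ¬archive_budget)) is O(archive_budget ⊃ submit_complaint), and O(archive_budget) is already established, so O(submit_complaint).
Premise 1 is O(¬inform_record ⊃ ¬submit_complaint); contrapositively O(submit_complaint ⊃ inform_record). Since O(submit_complaint) holds, K gives O(inform_record).
Premises 4, 5, 9 do not contribute to this derivation.
So O(inform_record) holds, i.e. F(¬inform_record). The claim follows.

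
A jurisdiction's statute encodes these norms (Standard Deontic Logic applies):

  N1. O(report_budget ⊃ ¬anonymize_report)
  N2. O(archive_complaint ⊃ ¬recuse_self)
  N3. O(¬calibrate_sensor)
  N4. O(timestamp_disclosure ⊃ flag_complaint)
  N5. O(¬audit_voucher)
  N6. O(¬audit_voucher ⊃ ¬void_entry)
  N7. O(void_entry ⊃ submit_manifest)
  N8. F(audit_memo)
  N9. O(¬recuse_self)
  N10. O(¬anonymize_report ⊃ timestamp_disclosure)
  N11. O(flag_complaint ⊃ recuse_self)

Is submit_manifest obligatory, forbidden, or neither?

Premise 7 is O(void_entry ⊃ submit_manifest), but O(void_entry) is not derivable from the premises, so it does not yield O(submit_manifest).
No premise or chain of K-axiom applications forces O(submit_manifest), and none forces O(¬submit_manifest). So submit_manifest is neither obligatory nor forbidden under these norms.

Neither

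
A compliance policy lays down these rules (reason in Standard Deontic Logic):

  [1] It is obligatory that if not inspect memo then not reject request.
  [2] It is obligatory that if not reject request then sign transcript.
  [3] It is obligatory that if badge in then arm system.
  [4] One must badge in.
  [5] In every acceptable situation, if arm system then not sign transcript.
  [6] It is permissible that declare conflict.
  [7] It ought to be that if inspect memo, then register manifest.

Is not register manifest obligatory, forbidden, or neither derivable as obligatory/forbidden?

Forbidden

Premise 4 gives O(badge_in).
From O(badge_in) and premise 3, O(badge_in → arm_system), we obtain O(arm_system).
Premise 5 is O(arm_system → ¬sign_transcript); since O(arm_system), deontic closure gives O(¬sign_transcript).
Premise 2, O(¬reject_request → sign_transcript), contraposes to O(¬sign_transcript → reject_request); with O(¬sign_transcript) we get O(reject_request).
The contrapositive of premise 1 (O(¬inspect_memo → ¬reject_request)) is O(reject_request → inspect_memo), and O(reject_request) is already established, so O(inspect_memo).
With premise 7, O(inspect_memo → register_manifest), the K-axiom yields O(register_manifest).
Premise 6 does not contribute to this derivation.
Thus O(register_manifest), which is F(¬register_manifest): ¬register_manifest is forbidden.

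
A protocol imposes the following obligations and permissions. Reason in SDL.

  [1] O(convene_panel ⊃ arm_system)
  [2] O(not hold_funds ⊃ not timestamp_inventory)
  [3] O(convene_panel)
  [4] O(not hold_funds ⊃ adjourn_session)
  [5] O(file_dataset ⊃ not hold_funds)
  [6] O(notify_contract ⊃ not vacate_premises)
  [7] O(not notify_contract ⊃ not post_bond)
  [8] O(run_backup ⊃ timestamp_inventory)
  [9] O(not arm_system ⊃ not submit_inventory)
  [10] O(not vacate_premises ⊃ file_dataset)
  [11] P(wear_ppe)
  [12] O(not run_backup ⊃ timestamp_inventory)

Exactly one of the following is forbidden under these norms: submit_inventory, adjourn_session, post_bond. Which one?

post_bond

Premises 12 and 8 are O(not run_backup ⊃ timestamp_inventory) and O(run_backup ⊃ timestamp_inventory); every ideal world satisfies not run_backup or run_backup, so in either case timestamp_inventory holds — hence O(timestamp_inventory).
The contrapositive of premise 2 (O(not hold_funds ⊃ not timestamp_inventory)) is O(timestamp_inventory ⊃ hold_funds), and O(timestamp_inventory) is already established, so O(hold_funds).
Premise 5 is O(file_dataset ⊃ not hold_funds); contrapositively O(hold_funds ⊃ not file_dataset). Since O(hold_funds) holds, K gives O(not file_dataset).
The contrapositive of premise 10 (O(not vacate_premises ⊃ file_dataset)) is O(not file_dataset ⊃ vacate_premises), and O(not file_dataset) is already established, so O(vacate_premises).
The contrapositive of premise 6 (O(notify_contract ⊃ not vacate_premises)) is O(vacate_premises ⊃ not notify_contract), and O(vacate_premises) is already established, so O(not notify_contract).
Premise 7 is O(not notify_contract ⊃ not post_bond); since O(not notify_contract), deontic closure gives O(not post_bond).
So O(not post_bond) holds, i.e. post_bond is forbidden. None of the other listed options is forbidden under the premises.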